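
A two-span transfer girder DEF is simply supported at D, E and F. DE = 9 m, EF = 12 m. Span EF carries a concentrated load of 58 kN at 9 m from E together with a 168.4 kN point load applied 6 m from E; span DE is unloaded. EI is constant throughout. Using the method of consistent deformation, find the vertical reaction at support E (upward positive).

R_E = 149.9 kN

Release continuity at E by inserting a hinge; the redundant is the internal moment M_E. The primary structure is two simply-supported spans DE and EF.
End slopes at the hinge E, treating each span as simply supported:
  span EF: point load 58 at a = 9: Pab(L + b)/(6LEI) = 326.2/EI
  span EF: point load 168.4 at a = 6: Pab(L + b)/(6LEI) = 1516/EI
  relative rotation θ_0 = (0 + 1842)/EI = 1842/EI
A unit hogging moment at E produces rotation L₁/(3EI) + L₂/(3EI) = 7/EI.
Compatibility: M_E·(L₁+L₂)/(3EI) = θ_0, giving M_E = 263.1 kN·m (hogging).
Span DE, ΣM about D with M_E applied at E: R_E^{DE}·9 = 0 + 263.1, so R_E^{DE} = 29.24 kN and R_D = 0 − 29.24 = -29.24 kN.
Span EF, ΣM about F: R_E^{EF}·12 = 1184 + 263.1, so R_E^{EF} = 120.6 kN and R_F = 226.4 − 120.6 = 105.8 kN.
R_E = 29.24 + 120.6 = 149.9 kN.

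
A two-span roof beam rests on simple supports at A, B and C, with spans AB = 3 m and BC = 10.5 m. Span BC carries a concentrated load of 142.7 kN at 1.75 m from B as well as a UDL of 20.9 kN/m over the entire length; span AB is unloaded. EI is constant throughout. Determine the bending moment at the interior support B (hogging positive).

Take M_B as the redundant. Released structure: two simple spans AB and BC with a hinge at B.
End slopes at the hinge B, treating each span as simply supported:
  span BC: point load 142.7 at a = 1.75: Pab(L + b)/(6LEI) = 667.7/EI
  span BC: UDL 20.9: wL³/(24EI) = 1008/EI
  relative rotation θ_0 = (0 + 1676)/EI = 1676/EI
A unit hogging moment at B produces rotation L₁/(3EI) + L₂/(3EI) = 4.5/EI.
Compatibility: M_B·(L₁+L₂)/(3EI) = θ_0, giving M_B = 372.4 kN·m (hogging).

M_B = 372.4 kN·m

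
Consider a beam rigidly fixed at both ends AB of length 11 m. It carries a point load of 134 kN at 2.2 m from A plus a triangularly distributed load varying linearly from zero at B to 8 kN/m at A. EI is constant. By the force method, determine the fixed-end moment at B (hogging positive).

M_B = 79.43 kN·m

Take the two fixed-end moments M_A, M_B as redundants; the released structure is the simple span AB.
End rotations of the released simple span under the applied load (×1/EI):
  at A: point load 134 at a = 2.2: Pab(L + b)/(6LEI) = 778.3/EI
  at B: point load 134 at a = 2.2: Pab(L + a)/(6LEI) = 518.8/EI
  at A: triangular load, peak 8: w₀L³/(45EI) = 236.6/EI
  at B: triangular load, peak 8: 7w₀L³/(360EI) = 207/EI
  θ_A0 = 1015/EI,  θ_B0 = 725.9/EI
Flexibility coefficients: a unit moment at one end gives L/(3EI) there and L/(6EI) at the far end, so f₁₁ = f₂₂ = 3.667/EI and f₁₂ = f₂₁ = 1.833/EI.
Compatibility — zero rotation at each built-in end:
  3.667 M_A + 1.833 M_B = 1015
  1.833 M_A + 3.667 M_B = 725.9
Solving the pair gives M_A = 237.1 kN·m and M_B = 79.43 kN·m (hogging).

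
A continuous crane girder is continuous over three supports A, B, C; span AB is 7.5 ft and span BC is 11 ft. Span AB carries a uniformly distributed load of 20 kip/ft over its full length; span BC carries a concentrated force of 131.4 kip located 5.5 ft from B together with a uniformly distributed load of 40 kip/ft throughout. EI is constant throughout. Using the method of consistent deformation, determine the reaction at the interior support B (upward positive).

Take M_B as the redundant. Released structure: two simple spans AB and BC with a hinge at B.
Discontinuity in slope at B on the released structure — sum the simple-span end rotations:
  span AB: UDL 20: wL³/(24EI) = 351.6/EI
  span BC: point load 131.4 at a = 5.5: Pab(L + b)/(6LEI) = 993.7/EI
  span BC: UDL 40: wL³/(24EI) = 2218/EI
  relative rotation θ_0 = (351.6 + 3212)/EI = 3564/EI
A unit hogging moment at B produces rotation L₁/(3EI) + L₂/(3EI) = 6.167/EI.
Slope continuity at B: θ_0 = M_B·6.167/EI, so M_B = 3564/6.167 = 577.9 kip·ft (hogging).
Span AB, ΣM about A with M_B applied at B: R_B^{AB}·7.5 = 562.5 + 577.9, so R_B^{AB} = 152.1 kip and R_A = 150 − 152.1 = -2.051 kip.
Span BC, ΣM about C: R_B^{BC}·11 = 3143 + 577.9, so R_B^{BC} = 338.2 kip and R_C = 571.4 − 338.2 = 233.2 kip.
R_B = 152.1 + 338.2 = 490.3 kip.

R_B = 490.3 kip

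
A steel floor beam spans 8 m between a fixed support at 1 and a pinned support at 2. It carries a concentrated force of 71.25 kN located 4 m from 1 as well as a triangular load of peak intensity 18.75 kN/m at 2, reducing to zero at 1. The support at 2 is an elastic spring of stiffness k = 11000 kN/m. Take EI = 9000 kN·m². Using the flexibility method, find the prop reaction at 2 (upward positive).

Release the roller at 2. Primary structure: cantilever fixed at 1.
Downward deflection at the released point 2 due to the loads:
  point load 71.25 at a = 4: Pa²(3L − a)/(6EI) = 3800/EI
  triangular load, peak 18.75 at the free end: 11w₀L⁴/(120EI) = 7040/EI
  δ_0 = 10840/EI
Tip deflection under a unit load at 2: L³/(3EI) = 170.7/EI.
With EI = 9000 kN·m²: δ_0 = 1.2044 m and δ_{22} = 0.018963 m/kN.
Compatibility — the spring shortens by R_2/k under the reaction it provides: δ_0 − R_2·δ_{22} = R_2/k. With 1/k = 0.000091 m/kN, R_2 = δ_0 / (δ_{22} + 1/k) = 1.2044 / (0.018963 + 0.000091) = 63.21 kN.

R_2 = 63.21 kN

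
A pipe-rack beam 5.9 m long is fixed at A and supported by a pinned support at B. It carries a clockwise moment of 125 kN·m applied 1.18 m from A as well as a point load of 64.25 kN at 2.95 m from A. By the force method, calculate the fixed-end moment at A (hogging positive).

M_A = 128.6 kN·m

Take the reaction at B as the redundant and release it; the primary structure is a cantilever fixed at A.
Free-end deflection of the primary structure under the applied loading (downward +):
  clockwise couple 125 at a = 1.18: M₀a(2L − a)/(2EI) = 783.2/EI
  point load 64.25 at a = 2.95: Pa²(3L − a)/(6EI) = 1375/EI
  δ_0 = 2158/EI
Flexibility coefficient — unit upward force at B: δ_{BB} = L³/(3EI) = 68.46/EI.
Compatibility at B: δ_0 − R_B·δ_{BB} = 0, so R_B = 2158/68.46 = 31.52 kN.
Moment equilibrium about A: M_A = Σ(load moments about A) − R_B·L = 314.5 − 31.52×5.9 = 128.6 kN·m.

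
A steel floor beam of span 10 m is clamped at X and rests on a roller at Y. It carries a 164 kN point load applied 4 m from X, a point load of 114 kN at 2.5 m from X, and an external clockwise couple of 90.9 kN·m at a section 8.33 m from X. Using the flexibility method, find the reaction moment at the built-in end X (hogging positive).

M_X = 460.3 kN·m

Choose R_Y as the redundant. The primary structure is the cantilever fixed at X.
Free-end deflection of the primary structure under the applied loading (downward +):
  point load 164 at a = 4: Pa²(3L − a)/(6EI) = 11371/EI
  point load 114 at a = 2.5: Pa²(3L − a)/(6EI) = 3266/EI
  clockwise couple 90.9 at a = 8.33: M₀a(2L − a)/(2EI) = 4418/EI
  δ_0 = 19055/EI
Tip deflection under a unit load at Y: L³/(3EI) = 333.3/EI.
Compatibility at Y: δ_0 − R_Y·δ_{YY} = 0, so R_Y = 19055/333.3 = 57.16 kN.
Moment equilibrium about X: M_X = Σ(load moments about X) − R_Y·L = 1032 − 57.16×10 = 460.3 kN·m.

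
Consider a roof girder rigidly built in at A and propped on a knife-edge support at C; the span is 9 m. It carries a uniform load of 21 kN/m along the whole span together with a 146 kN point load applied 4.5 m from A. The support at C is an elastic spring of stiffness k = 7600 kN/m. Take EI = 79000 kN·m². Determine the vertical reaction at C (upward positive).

Release the roller at C. Primary structure: cantilever fixed at A.
Deflection at C on the released cantilever, summing each load's contribution:
  UDL 21: wL⁴/(8EI) = 17223/EI
  point load 146 at a = 4.5: Pa²(3L − a)/(6EI) = 11087/EI
  δ_0 = 28310/EI
Flexibility coefficient — unit upward force at C: δ_{CC} = L³/(3EI) = 243/EI.
With EI = 79000 kN·m²: δ_0 = 0.35835 m and δ_{CC} = 0.003076 m/kN.
Compatibility — the spring shortens by R_C/k under the reaction it provides: δ_0 − R_C·δ_{CC} = R_C/k. With 1/k = 0.000132 m/kN, R_C = δ_0 / (δ_{CC} + 1/k) = 0.35835 / (0.003076 + 0.000132) = 111.7 kN.

R_C = 111.7 kN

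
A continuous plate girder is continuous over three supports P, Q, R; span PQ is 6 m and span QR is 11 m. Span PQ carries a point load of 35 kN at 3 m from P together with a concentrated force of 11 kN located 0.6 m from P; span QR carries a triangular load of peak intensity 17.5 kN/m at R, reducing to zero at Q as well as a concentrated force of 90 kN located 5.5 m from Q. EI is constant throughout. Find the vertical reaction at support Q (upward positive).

R_Q = 151.1 kN

Insert a hinge at Q; M_Q is the redundant, and each span becomes simply supported.
End slopes at the hinge Q, treating each span as simply supported:
  span PQ: point load 35 at a = 3: Pab(L + a)/(6LEI) = 78.75/EI
  span PQ: point load 11 at a = 0.6: Pab(L + a)/(6LEI) = 6.534/EI
  span QR: triangular load, peak 17.5: 7w₀L³/(360EI) = 452.9/EI
  span QR: point load 90 at a = 5.5: Pab(L + b)/(6LEI) = 680.6/EI
  relative rotation θ_0 = (85.28 + 1134)/EI = 1219/EI
A unit hogging moment at Q produces rotation L₁/(3EI) + L₂/(3EI) = 5.667/EI.
Compatibility: M_Q·(L₁+L₂)/(3EI) = θ_0, giving M_Q = 215.1 kN·m (hogging).
Span PQ, ΣM about P with M_Q applied at Q: R_Q^{PQ}·6 = 111.6 + 215.1, so R_Q^{PQ} = 54.45 kN and R_P = 46 − 54.45 = -8.448 kN.
Span QR, ΣM about R: R_Q^{QR}·11 = 847.9 + 215.1, so R_Q^{QR} = 96.64 kN and R_R = 186.2 − 96.64 = 89.61 kN.
R_Q = 54.45 + 96.64 = 151.1 kN.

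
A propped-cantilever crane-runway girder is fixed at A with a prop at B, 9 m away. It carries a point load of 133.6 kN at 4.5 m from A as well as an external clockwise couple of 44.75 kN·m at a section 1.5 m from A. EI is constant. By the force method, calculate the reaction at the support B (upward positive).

Remove the prop at B; the released (primary) structure is a cantilever built in at A.
Primary-structure tip deflection at B by superposition:
  point load 133.6 at a = 4.5: Pa²(3L − a)/(6EI) = 10145/EI
  clockwise couple 44.75 at a = 1.5: M₀a(2L − a)/(2EI) = 553.8/EI
  δ_0 = 10699/EI
Flexibility coefficient — unit upward force at B: δ_{BB} = L³/(3EI) = 243/EI.
Compatibility at B: δ_0 − R_B·δ_{BB} = 0, so R_B = 10699/243 = 44.03 kN.

R_B = 44.03 kN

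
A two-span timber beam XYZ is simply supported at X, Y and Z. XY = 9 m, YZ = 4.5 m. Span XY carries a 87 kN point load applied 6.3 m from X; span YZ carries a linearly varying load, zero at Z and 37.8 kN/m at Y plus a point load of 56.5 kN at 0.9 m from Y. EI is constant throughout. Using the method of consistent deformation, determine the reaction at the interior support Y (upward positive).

R_Y = 203.6 kN

Take M_Y as the redundant. Released structure: two simple spans XY and YZ with a hinge at Y.
Discontinuity in slope at Y on the released structure — sum the simple-span end rotations:
  span XY: point load 87 at a = 6.3: Pab(L + a)/(6LEI) = 419.3/EI
  span YZ: triangular load, peak 37.8: w₀L³/(45EI) = 76.55/EI
  span YZ: point load 56.5 at a = 0.9: Pab(L + b)/(6LEI) = 54.92/EI
  relative rotation θ_0 = (419.3 + 131.5)/EI = 550.8/EI
A unit hogging moment at Y produces rotation L₁/(3EI) + L₂/(3EI) = 4.5/EI.
Compatibility: M_Y·(L₁+L₂)/(3EI) = θ_0, giving M_Y = 122.4 kN·m (hogging).
Span XY, ΣM about X with M_Y applied at Y: R_Y^{XY}·9 = 548.1 + 122.4, so R_Y^{XY} = 74.5 kN and R_X = 87 − 74.5 = 12.5 kN.
Span YZ, ΣM about Z: R_Y^{YZ}·4.5 = 458.6 + 122.4, so R_Y^{YZ} = 129.1 kN and R_Z = 141.6 − 129.1 = 12.45 kN.
R_Y = 74.5 + 129.1 = 203.6 kN.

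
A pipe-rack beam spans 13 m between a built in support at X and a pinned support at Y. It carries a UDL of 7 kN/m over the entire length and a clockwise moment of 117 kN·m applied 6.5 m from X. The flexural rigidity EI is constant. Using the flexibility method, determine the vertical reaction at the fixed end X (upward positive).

R_X = 46.75 kN

Take the reaction at Y as the redundant and release it; the primary structure is a cantilever fixed at X.
Downward deflection at the released point Y due to the loads:
  UDL 7: wL⁴/(8EI) = 24991/EI
  clockwise couple 117 at a = 6.5: M₀a(2L − a)/(2EI) = 7415/EI
  δ_0 = 32406/EI
Tip deflection under a unit load at Y: L³/(3EI) = 732.3/EI.
Compatibility at Y: δ_0 − R_Y·δ_{YY} = 0, so R_Y = 32406/732.3 = 44.25 kN.
Vertical equilibrium: R_X = ΣP − R_Y = 91 − 44.25 = 46.75 kN.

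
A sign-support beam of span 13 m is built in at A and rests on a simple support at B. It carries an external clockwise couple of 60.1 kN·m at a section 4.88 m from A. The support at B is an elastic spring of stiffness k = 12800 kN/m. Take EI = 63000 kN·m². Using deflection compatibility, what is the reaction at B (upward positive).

R_B = 4.201 kN

Choose R_B as the redundant. The primary structure is the cantilever fixed at A.
Free-end deflection of the primary structure under the applied loading (downward +):
  clockwise couple 60.1 at a = 4.88: M₀a(2L − a)/(2EI) = 3097/EI
Tip deflection under a unit load at B: L³/(3EI) = 732.3/EI.
With EI = 63000 kN·m²: δ_0 = 0.049161 m and δ_{BB} = 0.011624 m/kN.
Compatibility — the spring shortens by R_B/k under the reaction it provides: δ_0 − R_B·δ_{BB} = R_B/k. With 1/k = 0.000078 m/kN, R_B = δ_0 / (δ_{BB} + 1/k) = 0.049161 / (0.011624 + 0.000078) = 4.201 kN.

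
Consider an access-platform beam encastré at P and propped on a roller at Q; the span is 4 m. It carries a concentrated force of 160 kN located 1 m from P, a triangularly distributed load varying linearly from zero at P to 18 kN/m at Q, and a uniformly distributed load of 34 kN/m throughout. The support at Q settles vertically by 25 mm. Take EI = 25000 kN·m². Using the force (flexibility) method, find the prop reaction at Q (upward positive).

Take the reaction at Q as the redundant and release it; the primary structure is a cantilever fixed at P.
Downward deflection at the released point Q due to the loads:
  point load 160 at a = 1: Pa²(3L − a)/(6EI) = 293.3/EI
  triangular load, peak 18 at the free end: 11w₀L⁴/(120EI) = 422.4/EI
  UDL 34: wL⁴/(8EI) = 1088/EI
  δ_0 = 1804/EI
Tip deflection under a unit load at Q: L³/(3EI) = 21.33/EI.
With EI = 25000 kN·m²: δ_0 = 0.072149 m and δ_{QQ} = 0.000853 m/kN.
Compatibility — the beam at Q must follow the support down by 0.025 m: δ_0 − R_Q·δ_{QQ} = 0.025, so R_Q = (0.072149 − 0.025)/0.000853 = 55.25 kN.

R_Q = 55.25 kN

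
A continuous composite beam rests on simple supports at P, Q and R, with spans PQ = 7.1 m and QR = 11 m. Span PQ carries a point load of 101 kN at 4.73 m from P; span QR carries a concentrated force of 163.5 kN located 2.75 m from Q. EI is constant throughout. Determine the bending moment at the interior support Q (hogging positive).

M_Q = 231.4 kN·m

Release continuity at Q by inserting a hinge; the redundant is the internal moment M_Q. The primary structure is two simply-supported spans PQ and QR.
End slopes at the hinge Q, treating each span as simply supported:
  span PQ: point load 101 at a = 4.73: Pab(L + a)/(6LEI) = 314.4/EI
  span QR: point load 163.5 at a = 2.75: Pab(L + b)/(6LEI) = 1082/EI
  relative rotation θ_0 = (314.4 + 1082)/EI = 1396/EI
A unit hogging moment at Q produces rotation L₁/(3EI) + L₂/(3EI) = 6.033/EI.
Slope continuity at Q: θ_0 = M_Q·6.033/EI, so M_Q = 1396/6.033 = 231.4 kN·m (hogging).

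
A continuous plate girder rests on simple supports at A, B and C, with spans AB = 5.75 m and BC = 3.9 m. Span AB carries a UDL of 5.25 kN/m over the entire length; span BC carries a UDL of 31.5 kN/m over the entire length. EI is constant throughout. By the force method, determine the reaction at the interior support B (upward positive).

Take M_B as the redundant. Released structure: two simple spans AB and BC with a hinge at B.
End slopes at the hinge B, treating each span as simply supported:
  span AB: UDL 5.25: wL³/(24EI) = 41.59/EI
  span BC: UDL 31.5: wL³/(24EI) = 77.86/EI
  relative rotation θ_0 = (41.59 + 77.86)/EI = 119.4/EI
A unit hogging moment at B produces rotation L₁/(3EI) + L₂/(3EI) = 3.217/EI.
Compatibility: M_B·(L₁+L₂)/(3EI) = θ_0, giving M_B = 37.13 kN·m (hogging).
Span AB, ΣM about A with M_B applied at B: R_B^{AB}·5.75 = 86.79 + 37.13, so R_B^{AB} = 21.55 kN and R_A = 30.19 − 21.55 = 8.636 kN.
Span BC, ΣM about C: R_B^{BC}·3.9 = 239.6 + 37.13, so R_B^{BC} = 70.95 kN and R_C = 122.8 − 70.95 = 51.9 kN.
R_B = 21.55 + 70.95 = 92.5 kN.

R_B = 92.5 kN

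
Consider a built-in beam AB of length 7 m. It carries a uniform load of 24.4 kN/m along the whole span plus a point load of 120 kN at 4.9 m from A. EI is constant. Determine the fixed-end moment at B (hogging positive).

Release both end moments; the primary structure is a simply-supported span AB with redundants M_A and M_B.
End rotations of the released simple span under the applied load (×1/EI):
  at A: UDL 24.4: wL³/(24EI) = 348.7/EI
  at B: UDL 24.4: wL³/(24EI) = 348.7/EI
  at A: point load 120 at a = 4.9: Pab(L + b)/(6LEI) = 267.5/EI
  at B: point load 120 at a = 4.9: Pab(L + a)/(6LEI) = 349.9/EI
  θ_A0 = 616.3/EI,  θ_B0 = 698.6/EI
Flexibility coefficients: a unit moment at one end gives L/(3EI) there and L/(6EI) at the far end, so f₁₁ = f₂₂ = 2.333/EI and f₁₂ = f₂₁ = 1.167/EI.
Compatibility — zero rotation at each built-in end:
  2.333 M_A + 1.167 M_B = 616.3
  1.167 M_A + 2.333 M_B = 698.6
Solving the pair gives M_A = 152.6 kN·m and M_B = 223.1 kN·m (hogging).

M_B = 223.1 kN·m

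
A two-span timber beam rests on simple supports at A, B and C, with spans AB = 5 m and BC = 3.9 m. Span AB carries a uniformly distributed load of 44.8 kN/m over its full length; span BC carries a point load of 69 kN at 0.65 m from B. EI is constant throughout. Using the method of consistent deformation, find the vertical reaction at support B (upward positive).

Take M_B as the redundant. Released structure: two simple spans AB and BC with a hinge at B.
Rotations at B on the released spans (each span's end-slope, ×1/EI):
  span AB: UDL 44.8: wL³/(24EI) = 233.3/EI
  span BC: point load 69 at a = 0.65: Pab(L + b)/(6LEI) = 44.54/EI
  relative rotation θ_0 = (233.3 + 44.54)/EI = 277.9/EI
A unit hogging moment at B produces rotation L₁/(3EI) + L₂/(3EI) = 2.967/EI.
Slope continuity at B: θ_0 = M_B·2.967/EI, so M_B = 277.9/2.967 = 93.66 kN·m (hogging).
Span AB, ΣM about A with M_B applied at B: R_B^{AB}·5 = 560 + 93.66, so R_B^{AB} = 130.7 kN and R_A = 224 − 130.7 = 93.27 kN.
Span BC, ΣM about C: R_B^{BC}·3.9 = 224.2 + 93.66, so R_B^{BC} = 81.52 kN and R_C = 69 − 81.52 = -12.52 kN.
R_B = 130.7 + 81.52 = 212.2 kN.

R_B = 212.2 kN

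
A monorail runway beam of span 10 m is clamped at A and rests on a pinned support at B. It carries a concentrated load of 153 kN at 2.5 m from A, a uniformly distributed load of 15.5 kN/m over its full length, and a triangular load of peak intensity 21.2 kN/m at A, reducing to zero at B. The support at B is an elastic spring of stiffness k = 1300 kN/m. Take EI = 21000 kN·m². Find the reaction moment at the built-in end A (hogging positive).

M_A = 628.8 kN·m

Remove the prop at B; the released (primary) structure is a cantilever built in at A.
Free-end deflection of the primary structure under the applied loading (downward +):
  point load 153 at a = 2.5: Pa²(3L − a)/(6EI) = 4383/EI
  UDL 15.5: wL⁴/(8EI) = 19375/EI
  triangular load, peak 21.2 at the fixed end: w₀L⁴/(30EI) = 7067/EI
  δ_0 = 30824/EI
Flexibility coefficient — unit upward force at B: δ_{BB} = L³/(3EI) = 333.3/EI.
With EI = 21000 kN·m²: δ_0 = 1.4678 m and δ_{BB} = 0.015873 m/kN.
Compatibility — the spring shortens by R_B/k under the reaction it provides: δ_0 − R_B·δ_{BB} = R_B/k. With 1/k = 0.000769 m/kN, R_B = δ_0 / (δ_{BB} + 1/k) = 1.4678 / (0.015873 + 0.000769) = 88.2 kN.
Moment equilibrium about A: M_A = Σ(load moments about A) − R_B·L = 1511 − 88.2×10 = 628.8 kN·m.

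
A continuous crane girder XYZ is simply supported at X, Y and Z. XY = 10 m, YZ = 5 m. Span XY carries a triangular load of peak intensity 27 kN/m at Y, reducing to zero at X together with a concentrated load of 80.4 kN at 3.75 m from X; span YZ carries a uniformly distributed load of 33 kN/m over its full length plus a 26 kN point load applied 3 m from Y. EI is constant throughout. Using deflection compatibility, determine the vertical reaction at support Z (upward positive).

Insert a hinge at Y; M_Y is the redundant, and each span becomes simply supported.
Rotations at Y on the released spans (each span's end-slope, ×1/EI):
  span XY: triangular load, peak 27: w₀L³/(45EI) = 600/EI
  span XY: point load 80.4 at a = 3.75: Pab(L + a)/(6LEI) = 431.8/EI
  span YZ: UDL 33: wL³/(24EI) = 171.9/EI
  span YZ: point load 26 at a = 3: Pab(L + b)/(6LEI) = 36.4/EI
  relative rotation θ_0 = (1032 + 208.3)/EI = 1240/EI
A unit hogging moment at Y produces rotation L₁/(3EI) + L₂/(3EI) = 5/EI.
Compatibility: M_Y·(L₁+L₂)/(3EI) = θ_0, giving M_Y = 248 kN·m (hogging).
Span YZ, ΣM about Z: R_Y^{YZ}·5 = 464.5 + 248, so R_Y^{YZ} = 142.5 kN and R_Z = 191 − 142.5 = 48.5 kN.

R_Z = 48.5 kN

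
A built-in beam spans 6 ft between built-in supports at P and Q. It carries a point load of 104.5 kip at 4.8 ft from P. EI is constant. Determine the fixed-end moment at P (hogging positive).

M_P = 20.06 kip·ft

Take the two fixed-end moments M_P, M_Q as redundants; the released structure is the simple span PQ.
End rotations of the released simple span under the applied load (×1/EI):
  at P: point load 104.5 at a = 4.8: Pab(L + b)/(6LEI) = 120.4/EI
  at Q: point load 104.5 at a = 4.8: Pab(L + a)/(6LEI) = 180.6/EI
  θ_P0 = 120.4/EI,  θ_Q0 = 180.6/EI
Flexibility coefficients: a unit moment at one end gives L/(3EI) there and L/(6EI) at the far end, so f₁₁ = f₂₂ = 2/EI and f₁₂ = f₂₁ = 1/EI.
Compatibility — zero rotation at each built-in end:
  2 M_P + 1 M_Q = 120.4
  1 M_P + 2 M_Q = 180.6
Solving the pair gives M_P = 20.06 kip·ft and M_Q = 80.26 kip·ft (hogging).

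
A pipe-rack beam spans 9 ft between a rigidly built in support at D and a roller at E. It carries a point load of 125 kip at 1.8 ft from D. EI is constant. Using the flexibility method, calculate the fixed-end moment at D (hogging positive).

M_D = 162 kip·ft

Take the reaction at E as the redundant and release it; the primary structure is a cantilever fixed at D.
Downward deflection at the released point E due to the loads:
  point load 125 at a = 1.8: Pa²(3L − a)/(6EI) = 1701/EI
Tip deflection under a unit load at E: L³/(3EI) = 243/EI.
Compatibility at E: δ_0 − R_E·δ_{EE} = 0, so R_E = 1701/243 = 7 kip.
Moment equilibrium about D: M_D = Σ(load moments about D) − R_E·L = 225 − 7×9 = 162 kip·ft.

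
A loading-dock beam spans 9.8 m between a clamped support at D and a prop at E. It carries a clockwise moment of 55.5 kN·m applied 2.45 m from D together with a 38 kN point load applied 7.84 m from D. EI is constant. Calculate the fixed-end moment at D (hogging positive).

M_D = 54.83 kN·m

Release the roller at E. Primary structure: cantilever fixed at D.
Downward deflection at the released point E due to the loads:
  clockwise couple 55.5 at a = 2.45: M₀a(2L − a)/(2EI) = 1166/EI
  point load 38 at a = 7.84: Pa²(3L − a)/(6EI) = 8393/EI
  δ_0 = 9559/EI
Flexibility coefficient — unit upward force at E: δ_{EE} = L³/(3EI) = 313.7/EI.
The prop prevents deflection at E: R_E = δ_0/δ_{EE} = 9559/313.7 = 30.47 kN.
Moment equilibrium about D: M_D = Σ(load moments about D) − R_E·L = 353.4 − 30.47×9.8 = 54.83 kN·m.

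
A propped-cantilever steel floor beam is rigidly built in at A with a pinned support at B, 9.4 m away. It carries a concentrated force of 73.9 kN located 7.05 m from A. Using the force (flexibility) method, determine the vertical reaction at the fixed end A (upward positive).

R_A = 27.14 kN

Take the reaction at B as the redundant and release it; the primary structure is a cantilever fixed at A.
Downward deflection at the released point B due to the loads:
  point load 73.9 at a = 7.05: Pa²(3L − a)/(6EI) = 12947/EI
Tip deflection under a unit load at B: L³/(3EI) = 276.9/EI.
The prop prevents deflection at B: R_B = δ_0/δ_{BB} = 12947/276.9 = 46.76 kN.
Vertical equilibrium: R_A = ΣP − R_B = 73.9 − 46.76 = 27.14 kN.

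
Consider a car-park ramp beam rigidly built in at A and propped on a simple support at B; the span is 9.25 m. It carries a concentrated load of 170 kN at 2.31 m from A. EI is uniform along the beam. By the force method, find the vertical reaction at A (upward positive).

R_A = 155.4 kN

Choose R_B as the redundant. The primary structure is the cantilever fixed at A.
Primary-structure tip deflection at B by superposition:
  point load 170 at a = 2.31: Pa²(3L − a)/(6EI) = 3846/EI
Flexibility coefficient — unit upward force at B: δ_{BB} = L³/(3EI) = 263.8/EI.
The prop prevents deflection at B: R_B = δ_0/δ_{BB} = 3846/263.8 = 14.58 kN.
Vertical equilibrium: R_A = ΣP − R_B = 170 − 14.58 = 155.4 kN.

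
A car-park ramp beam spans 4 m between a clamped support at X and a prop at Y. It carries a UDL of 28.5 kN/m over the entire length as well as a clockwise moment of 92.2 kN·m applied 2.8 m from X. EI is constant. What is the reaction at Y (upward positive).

R_Y = 74.21 kN

Remove the prop at Y; the released (primary) structure is a cantilever built in at X.
Deflection at Y on the released cantilever, summing each load's contribution:
  UDL 28.5: wL⁴/(8EI) = 912/EI
  clockwise couple 92.2 at a = 2.8: M₀a(2L − a)/(2EI) = 671.2/EI
  δ_0 = 1583/EI
Tip deflection under a unit load at Y: L³/(3EI) = 21.33/EI.
Compatibility at Y: δ_0 − R_Y·δ_{YY} = 0, so R_Y = 1583/21.33 = 74.21 kN.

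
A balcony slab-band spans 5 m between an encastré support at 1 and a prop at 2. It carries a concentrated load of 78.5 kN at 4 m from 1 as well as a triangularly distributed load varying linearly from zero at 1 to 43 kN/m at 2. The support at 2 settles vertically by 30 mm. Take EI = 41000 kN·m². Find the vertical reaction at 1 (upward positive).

Take the reaction at 2 as the redundant and release it; the primary structure is a cantilever fixed at 1.
Primary-structure tip deflection at 2 by superposition:
  point load 78.5 at a = 4: Pa²(3L − a)/(6EI) = 2303/EI
  triangular load, peak 43 at the free end: 11w₀L⁴/(120EI) = 2464/EI
  δ_0 = 4766/EI
Flexibility coefficient — unit upward force at 2: δ_{22} = L³/(3EI) = 41.67/EI.
With EI = 41000 kN·m²: δ_0 = 0.11625 m and δ_{22} = 0.001016 m/kN.
Compatibility — the beam at 2 must follow the support down by 0.03 m: δ_0 − R_2·δ_{22} = 0.03, so R_2 = (0.11625 − 0.03)/0.001016 = 84.87 kN.
Vertical equilibrium: R_1 = ΣP − R_2 = 186 − 84.87 = 101.1 kN.

R_1 = 101.1 kN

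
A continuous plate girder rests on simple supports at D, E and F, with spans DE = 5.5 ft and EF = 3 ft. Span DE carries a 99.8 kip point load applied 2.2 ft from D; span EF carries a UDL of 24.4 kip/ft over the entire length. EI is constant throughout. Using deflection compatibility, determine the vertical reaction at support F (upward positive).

Insert a hinge at E; M_E is the redundant, and each span becomes simply supported.
Discontinuity in slope at E on the released structure — sum the simple-span end rotations:
  span DE: point load 99.8 at a = 2.2: Pab(L + a)/(6LEI) = 169.1/EI
  span EF: UDL 24.4: wL³/(24EI) = 27.45/EI
  relative rotation θ_0 = (169.1 + 27.45)/EI = 196.5/EI
A unit hogging moment at E produces rotation L₁/(3EI) + L₂/(3EI) = 2.833/EI.
Slope continuity at E: θ_0 = M_E·2.833/EI, so M_E = 196.5/2.833 = 69.36 kip·ft (hogging).
Span EF, ΣM about F: R_E^{EF}·3 = 109.8 + 69.36, so R_E^{EF} = 59.72 kip and R_F = 73.2 − 59.72 = 13.48 kip.

R_F = 13.48 kip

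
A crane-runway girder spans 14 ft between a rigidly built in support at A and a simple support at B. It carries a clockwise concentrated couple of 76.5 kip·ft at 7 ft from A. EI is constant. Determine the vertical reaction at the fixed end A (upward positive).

R_A = -6.147 kip

Choose R_B as the redundant. The primary structure is the cantilever fixed at A.
Downward deflection at the released point B due to the loads:
  clockwise couple 76.5 at a = 7: M₀a(2L − a)/(2EI) = 5623/EI
Tip deflection under a unit load at B: L³/(3EI) = 914.7/EI.
The prop prevents deflection at B: R_B = δ_0/δ_{BB} = 5623/914.7 = 6.147 kip.
Vertical equilibrium: R_A = ΣP − R_B = 0 − 6.147 = -6.147 kip.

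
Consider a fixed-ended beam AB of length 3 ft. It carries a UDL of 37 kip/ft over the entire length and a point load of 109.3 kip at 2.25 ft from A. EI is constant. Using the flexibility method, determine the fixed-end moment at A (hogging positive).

M_A = 43.12 kip·ft

Release both end moments; the primary structure is a simply-supported span AB with redundants M_A and M_B.
On the primary (simply-supported) span, the end slopes from the loading are:
  at A: UDL 37: wL³/(24EI) = 41.62/EI
  at B: UDL 37: wL³/(24EI) = 41.62/EI
  at A: point load 109.3 at a = 2.25: Pab(L + b)/(6LEI) = 38.43/EI
  at B: point load 109.3 at a = 2.25: Pab(L + a)/(6LEI) = 53.8/EI
  θ_A0 = 80.05/EI,  θ_B0 = 95.42/EI
Flexibility coefficients: a unit moment at one end gives L/(3EI) there and L/(6EI) at the far end, so f₁₁ = f₂₂ = 1/EI and f₁₂ = f₂₁ = 0.5/EI.
Compatibility — zero rotation at each built-in end:
  1 M_A + 0.5 M_B = 80.05
  0.5 M_A + 1 M_B = 95.42
Solving the pair gives M_A = 43.12 kip·ft and M_B = 73.86 kip·ft (hogging).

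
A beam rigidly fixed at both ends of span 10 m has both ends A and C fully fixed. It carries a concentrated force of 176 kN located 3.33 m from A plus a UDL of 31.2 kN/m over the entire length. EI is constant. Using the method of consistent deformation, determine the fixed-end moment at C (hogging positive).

Take the two fixed-end moments M_A, M_C as redundants; the released structure is the simple span AC.
Simple-span end rotations at A and C under the given loads:
  at A: point load 176 at a = 3.33: Pab(L + b)/(6LEI) = 1086/EI
  at C: point load 176 at a = 3.33: Pab(L + a)/(6LEI) = 868.5/EI
  at A: UDL 31.2: wL³/(24EI) = 1300/EI
  at C: UDL 31.2: wL³/(24EI) = 1300/EI
  θ_A0 = 2386/EI,  θ_C0 = 2168/EI
Flexibility coefficients: a unit moment at one end gives L/(3EI) there and L/(6EI) at the far end, so f₁₁ = f₂₂ = 3.333/EI and f₁₂ = f₂₁ = 1.667/EI.
Compatibility — zero rotation at each built-in end:
  3.333 M_A + 1.667 M_C = 2386
  1.667 M_A + 3.333 M_C = 2168
Solving the pair gives M_A = 520.7 kN·m and M_C = 390.2 kN·m (hogging).

M_C = 390.2 kN·m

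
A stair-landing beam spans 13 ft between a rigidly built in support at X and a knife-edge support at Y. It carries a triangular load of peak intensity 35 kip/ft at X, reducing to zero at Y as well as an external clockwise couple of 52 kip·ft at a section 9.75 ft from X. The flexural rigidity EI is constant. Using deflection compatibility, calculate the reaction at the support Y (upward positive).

Release the roller at Y. Primary structure: cantilever fixed at X.
Primary-structure tip deflection at Y by superposition:
  triangular load, peak 35 at the fixed end: w₀L⁴/(30EI) = 33321/EI
  clockwise couple 52 at a = 9.75: M₀a(2L − a)/(2EI) = 4119/EI
  δ_0 = 37441/EI
Tip deflection under a unit load at Y: L³/(3EI) = 732.3/EI.
The prop prevents deflection at Y: R_Y = δ_0/δ_{YY} = 37441/732.3 = 51.12 kip.

R_Y = 51.12 kip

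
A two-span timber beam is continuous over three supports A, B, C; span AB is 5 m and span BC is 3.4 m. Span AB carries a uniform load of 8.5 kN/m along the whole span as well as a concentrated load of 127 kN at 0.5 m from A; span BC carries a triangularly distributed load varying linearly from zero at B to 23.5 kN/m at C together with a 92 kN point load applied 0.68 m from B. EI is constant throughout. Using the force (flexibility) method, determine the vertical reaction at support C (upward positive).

Release continuity at B by inserting a hinge; the redundant is the internal moment M_B. The primary structure is two simply-supported spans AB and BC.
Rotations at B on the released spans (each span's end-slope, ×1/EI):
  span AB: UDL 8.5: wL³/(24EI) = 44.27/EI
  span AB: point load 127 at a = 0.5: Pab(L + a)/(6LEI) = 52.39/EI
  span BC: triangular load, peak 23.5: 7w₀L³/(360EI) = 17.96/EI
  span BC: point load 92 at a = 0.68: Pab(L + b)/(6LEI) = 51.05/EI
  relative rotation θ_0 = (96.66 + 69.01)/EI = 165.7/EI
A unit hogging moment at B produces rotation L₁/(3EI) + L₂/(3EI) = 2.8/EI.
Slope continuity at B: θ_0 = M_B·2.8/EI, so M_B = 165.7/2.8 = 59.17 kN·m (hogging).
Span BC, ΣM about C: R_B^{BC}·3.4 = 295.5 + 59.17, so R_B^{BC} = 104.3 kN and R_C = 131.9 − 104.3 = 27.63 kN.

R_C = 27.63 kN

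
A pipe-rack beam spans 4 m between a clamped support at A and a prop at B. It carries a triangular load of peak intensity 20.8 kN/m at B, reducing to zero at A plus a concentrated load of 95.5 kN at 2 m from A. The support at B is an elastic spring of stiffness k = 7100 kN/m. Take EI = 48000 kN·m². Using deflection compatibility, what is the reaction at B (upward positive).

R_B = 40.04 kN

Take the reaction at B as the redundant and release it; the primary structure is a cantilever fixed at A.
Primary-structure tip deflection at B by superposition:
  triangular load, peak 20.8 at the free end: 11w₀L⁴/(120EI) = 488.1/EI
  point load 95.5 at a = 2: Pa²(3L − a)/(6EI) = 636.7/EI
  δ_0 = 1125/EI
Flexibility coefficient — unit upward force at B: δ_{BB} = L³/(3EI) = 21.33/EI.
With EI = 48000 kN·m²: δ_0 = 0.023433 m and δ_{BB} = 0.000444 m/kN.
Compatibility — the spring shortens by R_B/k under the reaction it provides: δ_0 − R_B·δ_{BB} = R_B/k. With 1/k = 0.000141 m/kN, R_B = δ_0 / (δ_{BB} + 1/k) = 0.023433 / (0.000444 + 0.000141) = 40.04 kN.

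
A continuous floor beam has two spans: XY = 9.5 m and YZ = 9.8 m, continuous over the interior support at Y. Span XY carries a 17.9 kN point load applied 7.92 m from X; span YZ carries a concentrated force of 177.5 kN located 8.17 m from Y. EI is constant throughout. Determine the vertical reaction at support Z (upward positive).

Take M_Y as the redundant. Released structure: two simple spans XY and YZ with a hinge at Y.
End slopes at the hinge Y, treating each span as simply supported:
  span XY: point load 17.9 at a = 7.92: Pab(L + a)/(6LEI) = 68.46/EI
  span YZ: point load 177.5 at a = 8.17: Pab(L + b)/(6LEI) = 459.5/EI
  relative rotation θ_0 = (68.46 + 459.5)/EI = 527.9/EI
A unit hogging moment at Y produces rotation L₁/(3EI) + L₂/(3EI) = 6.433/EI.
Compatibility: M_Y·(L₁+L₂)/(3EI) = θ_0, giving M_Y = 82.06 kN·m (hogging).
Span YZ, ΣM about Z: R_Y^{YZ}·9.8 = 289.3 + 82.06, so R_Y^{YZ} = 37.9 kN and R_Z = 177.5 − 37.9 = 139.6 kN.

R_Z = 139.6 kN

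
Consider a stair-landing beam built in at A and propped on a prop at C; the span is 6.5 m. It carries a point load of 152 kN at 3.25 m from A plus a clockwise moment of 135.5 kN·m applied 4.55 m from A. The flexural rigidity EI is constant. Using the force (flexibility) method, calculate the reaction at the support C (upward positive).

R_C = 75.95 kN

Take the reaction at C as the redundant and release it; the primary structure is a cantilever fixed at A.
Primary-structure tip deflection at C by superposition:
  point load 152 at a = 3.25: Pa²(3L − a)/(6EI) = 4348/EI
  clockwise couple 135.5 at a = 4.55: M₀a(2L − a)/(2EI) = 2605/EI
  δ_0 = 6953/EI
Tip deflection under a unit load at C: L³/(3EI) = 91.54/EI.
Compatibility at C: δ_0 − R_C·δ_{CC} = 0, so R_C = 6953/91.54 = 75.95 kN.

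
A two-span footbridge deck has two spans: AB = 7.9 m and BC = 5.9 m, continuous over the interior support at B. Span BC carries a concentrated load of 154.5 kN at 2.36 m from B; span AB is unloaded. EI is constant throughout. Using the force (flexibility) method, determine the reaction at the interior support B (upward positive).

R_B = 114.9 kN

Take M_B as the redundant. Released structure: two simple spans AB and BC with a hinge at B.
Discontinuity in slope at B on the released structure — sum the simple-span end rotations:
  span BC: point load 154.5 at a = 2.36: Pab(L + b)/(6LEI) = 344.2/EI
  relative rotation θ_0 = (0 + 344.2)/EI = 344.2/EI
A unit hogging moment at B produces rotation L₁/(3EI) + L₂/(3EI) = 4.6/EI.
Compatibility: M_B·(L₁+L₂)/(3EI) = θ_0, giving M_B = 74.83 kN·m (hogging).
Span AB, ΣM about A with M_B applied at B: R_B^{AB}·7.9 = 0 + 74.83, so R_B^{AB} = 9.472 kN and R_A = 0 − 9.472 = -9.472 kN.
Span BC, ΣM about C: R_B^{BC}·5.9 = 546.9 + 74.83, so R_B^{BC} = 105.4 kN and R_C = 154.5 − 105.4 = 49.12 kN.
R_B = 9.472 + 105.4 = 114.9 kN.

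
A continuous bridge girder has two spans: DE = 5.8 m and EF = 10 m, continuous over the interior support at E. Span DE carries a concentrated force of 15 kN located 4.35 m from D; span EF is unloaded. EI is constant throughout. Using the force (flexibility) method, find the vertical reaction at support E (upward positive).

R_E = 12.68 kN

Release continuity at E by inserting a hinge; the redundant is the internal moment M_E. The primary structure is two simply-supported spans DE and EF.
Rotations at E on the released spans (each span's end-slope, ×1/EI):
  span DE: point load 15 at a = 4.35: Pab(L + a)/(6LEI) = 27.6/EI
  relative rotation θ_0 = (27.6 + 0)/EI = 27.6/EI
A unit hogging moment at E produces rotation L₁/(3EI) + L₂/(3EI) = 5.267/EI.
Compatibility: M_E·(L₁+L₂)/(3EI) = θ_0, giving M_E = 5.24 kN·m (hogging).
Span DE, ΣM about D with M_E applied at E: R_E^{DE}·5.8 = 65.25 + 5.24, so R_E^{DE} = 12.15 kN and R_D = 15 − 12.15 = 2.847 kN.
Span EF, ΣM about F: R_E^{EF}·10 = 0 + 5.24, so R_E^{EF} = 0.524 kN and R_F = 0 − 0.524 = -0.524 kN.
R_E = 12.15 + 0.524 = 12.68 kN.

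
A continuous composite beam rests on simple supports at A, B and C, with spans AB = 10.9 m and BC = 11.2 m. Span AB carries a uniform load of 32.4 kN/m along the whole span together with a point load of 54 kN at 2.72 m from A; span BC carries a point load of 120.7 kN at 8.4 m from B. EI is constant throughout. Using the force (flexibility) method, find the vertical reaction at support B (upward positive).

R_B = 283.9 kN

Take M_B as the redundant. Released structure: two simple spans AB and BC with a hinge at B.
Discontinuity in slope at B on the released structure — sum the simple-span end rotations:
  span AB: UDL 32.4: wL³/(24EI) = 1748/EI
  span AB: point load 54 at a = 2.72: Pab(L + a)/(6LEI) = 250.2/EI
  span BC: point load 120.7 at a = 8.4: Pab(L + b)/(6LEI) = 591.4/EI
  relative rotation θ_0 = (1999 + 591.4)/EI = 2590/EI
A unit hogging moment at B produces rotation L₁/(3EI) + L₂/(3EI) = 7.367/EI.
Compatibility: M_B·(L₁+L₂)/(3EI) = θ_0, giving M_B = 351.6 kN·m (hogging).
Span AB, ΣM about A with M_B applied at B: R_B^{AB}·10.9 = 2072 + 351.6, so R_B^{AB} = 222.3 kN and R_A = 407.2 − 222.3 = 184.9 kN.
Span BC, ΣM about C: R_B^{BC}·11.2 = 338 + 351.6, so R_B^{BC} = 61.57 kN and R_C = 120.7 − 61.57 = 59.13 kN.
R_B = 222.3 + 61.57 = 283.9 kN.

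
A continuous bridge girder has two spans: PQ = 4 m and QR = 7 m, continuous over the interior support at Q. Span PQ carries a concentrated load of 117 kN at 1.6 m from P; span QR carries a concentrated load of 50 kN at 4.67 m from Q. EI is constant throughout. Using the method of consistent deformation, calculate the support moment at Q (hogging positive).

M_Q = 61.55 kN·m

Release continuity at Q by inserting a hinge; the redundant is the internal moment M_Q. The primary structure is two simply-supported spans PQ and QR.
Discontinuity in slope at Q on the released structure — sum the simple-span end rotations:
  span PQ: point load 117 at a = 1.6: Pab(L + a)/(6LEI) = 104.8/EI
  span QR: point load 50 at a = 4.67: Pab(L + b)/(6LEI) = 120.9/EI
  relative rotation θ_0 = (104.8 + 120.9)/EI = 225.7/EI
A unit hogging moment at Q produces rotation L₁/(3EI) + L₂/(3EI) = 3.667/EI.
Compatibility: M_Q·(L₁+L₂)/(3EI) = θ_0, giving M_Q = 61.55 kN·m (hogging).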